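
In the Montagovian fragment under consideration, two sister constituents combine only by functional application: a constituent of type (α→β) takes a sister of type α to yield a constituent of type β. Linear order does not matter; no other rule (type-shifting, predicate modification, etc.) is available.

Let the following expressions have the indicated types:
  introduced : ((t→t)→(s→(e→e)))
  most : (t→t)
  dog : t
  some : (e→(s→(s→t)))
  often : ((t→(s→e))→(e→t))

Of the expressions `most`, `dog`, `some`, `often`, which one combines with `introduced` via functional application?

most — combines: introduced : ((t→t)→(s→(e→e))) takes most : (t→t) as argument, giving (s→(e→e)).
dog : t — neither side's domain matches the other.
some : (e→(s→(s→t))) — neither side's domain matches the other.
often : ((t→(s→e))→(e→t)) — neither side's domain matches the other.

most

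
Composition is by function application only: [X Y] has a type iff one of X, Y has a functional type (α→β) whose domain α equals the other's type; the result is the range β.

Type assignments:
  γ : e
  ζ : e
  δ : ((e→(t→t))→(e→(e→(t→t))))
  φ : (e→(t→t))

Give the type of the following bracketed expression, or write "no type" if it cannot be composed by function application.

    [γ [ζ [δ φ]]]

(t→t)

[δ φ]: ((e→(t→t))→(e→(e→(t→t)))) applied to (e→(t→t)) yields (e→(e→(t→t))).
[ζ [δ φ]]: (e→(e→(t→t))) applied to e yields (e→(t→t)).
[γ [ζ [δ φ]]]: (e→(t→t)) applied to e yields (t→t).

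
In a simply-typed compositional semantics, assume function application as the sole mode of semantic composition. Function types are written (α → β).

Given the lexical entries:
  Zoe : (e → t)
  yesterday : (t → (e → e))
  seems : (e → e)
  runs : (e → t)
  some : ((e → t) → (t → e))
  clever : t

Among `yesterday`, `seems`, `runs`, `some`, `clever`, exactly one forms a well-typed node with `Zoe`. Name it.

some

yesterday : (t → (e → e)) — no; Zoe wants e, and yesterday wants t.
seems : (e → e) — no; Zoe wants e, and seems wants e.
runs : (e → t) — no; Zoe wants e, and runs wants e.
some — combines: some : ((e → t) → (t → e)) takes Zoe : (e → t) as argument, giving (t → e).
clever : t — no; Zoe wants e, and clever wants nothing (atomic).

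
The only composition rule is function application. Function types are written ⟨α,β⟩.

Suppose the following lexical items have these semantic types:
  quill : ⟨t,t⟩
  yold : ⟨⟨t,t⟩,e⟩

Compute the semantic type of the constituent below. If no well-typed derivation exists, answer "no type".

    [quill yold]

e

At [quill yold], yold : ⟨⟨t,t⟩,e⟩ takes quill : ⟨t,t⟩, giving e.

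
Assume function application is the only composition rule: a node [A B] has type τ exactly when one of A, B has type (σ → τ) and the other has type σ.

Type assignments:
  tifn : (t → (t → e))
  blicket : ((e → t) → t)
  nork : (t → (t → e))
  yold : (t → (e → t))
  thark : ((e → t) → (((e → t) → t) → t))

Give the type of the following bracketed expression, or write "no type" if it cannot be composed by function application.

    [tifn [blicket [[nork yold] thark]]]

no type

[nork yold]: (t → (t → e)) and (t → (e → t)) cannot combine by function application — type clash.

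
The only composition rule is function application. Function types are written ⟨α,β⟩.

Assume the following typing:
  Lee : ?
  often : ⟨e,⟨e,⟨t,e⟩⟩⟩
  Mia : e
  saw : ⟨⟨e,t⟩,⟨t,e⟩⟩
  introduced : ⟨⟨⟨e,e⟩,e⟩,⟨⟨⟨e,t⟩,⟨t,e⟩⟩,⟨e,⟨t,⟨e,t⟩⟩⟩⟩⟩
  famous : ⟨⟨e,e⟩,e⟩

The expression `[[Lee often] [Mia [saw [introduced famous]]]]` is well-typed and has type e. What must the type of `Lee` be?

[[Lee often] [Mia [saw [introduced famous]]]] must have type e. The sister [Mia [saw [introduced famous]]] has type ⟨t,⟨e,t⟩⟩; that is not a function onto e, so [Lee often] must be the functor, of type ⟨⟨t,⟨e,t⟩⟩,e⟩.
[Lee often] must have type ⟨⟨t,⟨e,t⟩⟩,e⟩. The sister often has type ⟨e,⟨e,⟨t,e⟩⟩⟩; that is not a function onto ⟨⟨t,⟨e,t⟩⟩,e⟩, so Lee must be the functor, of type ⟨⟨e,⟨e,⟨t,e⟩⟩⟩,⟨⟨t,⟨e,t⟩⟩,e⟩⟩.

⟨⟨e,⟨e,⟨t,e⟩⟩⟩,⟨⟨t,⟨e,t⟩⟩,e⟩⟩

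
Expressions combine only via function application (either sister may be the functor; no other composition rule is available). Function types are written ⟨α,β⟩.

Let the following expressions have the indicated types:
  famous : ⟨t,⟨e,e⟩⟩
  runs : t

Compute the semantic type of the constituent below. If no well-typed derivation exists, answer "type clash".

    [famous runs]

[famous runs]: famous is ⟨t,⟨e,e⟩⟩, runs is t; result ⟨e,e⟩.

⟨e,e⟩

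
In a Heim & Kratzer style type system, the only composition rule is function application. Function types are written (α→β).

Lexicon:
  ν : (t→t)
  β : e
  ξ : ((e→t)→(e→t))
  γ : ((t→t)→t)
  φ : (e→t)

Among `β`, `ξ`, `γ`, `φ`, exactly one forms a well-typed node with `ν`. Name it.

γ

β : e — neither side's domain matches the other.
ξ : ((e→t)→(e→t)) — neither side's domain matches the other.
γ — combines: γ : ((t→t)→t) takes ν : (t→t) as argument, giving t.
φ : (e→t) — neither side's domain matches the other.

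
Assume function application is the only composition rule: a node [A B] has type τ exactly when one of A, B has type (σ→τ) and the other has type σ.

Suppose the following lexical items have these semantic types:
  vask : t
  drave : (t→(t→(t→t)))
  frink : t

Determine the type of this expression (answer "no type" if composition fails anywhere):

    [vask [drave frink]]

(t→t)

[drave frink] — drave of type (t→(t→(t→t))) combines with frink of type t: type (t→(t→t)).
[vask [drave frink]] — [drave frink] of type (t→(t→t)) combines with vask of type t: type (t→t).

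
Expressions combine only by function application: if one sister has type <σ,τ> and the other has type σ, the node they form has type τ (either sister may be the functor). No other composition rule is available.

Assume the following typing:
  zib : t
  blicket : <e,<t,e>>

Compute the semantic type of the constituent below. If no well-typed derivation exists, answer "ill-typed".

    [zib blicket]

[zib blicket]: t with <e,<t,e>> — neither is a function whose domain matches the other; composition fails here.

ill-typed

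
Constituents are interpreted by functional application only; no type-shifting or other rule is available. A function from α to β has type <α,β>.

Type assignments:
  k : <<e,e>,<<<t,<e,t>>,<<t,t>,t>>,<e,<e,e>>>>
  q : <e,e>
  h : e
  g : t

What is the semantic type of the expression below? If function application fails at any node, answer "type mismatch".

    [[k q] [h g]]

type mismatch

At [k q], k : <<e,e>,<<<t,<e,t>>,<<t,t>,t>>,<e,<e,e>>>> takes q : <e,e>, giving <<<t,<e,t>>,<<t,t>,t>>,<e,<e,e>>>.
[h g]: e with t — neither is a function whose domain matches the other; composition fails here.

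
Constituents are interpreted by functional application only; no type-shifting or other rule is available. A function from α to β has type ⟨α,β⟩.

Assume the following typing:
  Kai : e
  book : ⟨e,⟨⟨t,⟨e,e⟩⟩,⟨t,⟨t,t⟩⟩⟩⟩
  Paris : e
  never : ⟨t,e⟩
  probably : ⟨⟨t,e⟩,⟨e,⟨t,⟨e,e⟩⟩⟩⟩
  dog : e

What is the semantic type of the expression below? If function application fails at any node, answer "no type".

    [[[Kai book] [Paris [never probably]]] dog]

At [Kai book], book : ⟨e,⟨⟨t,⟨e,e⟩⟩,⟨t,⟨t,t⟩⟩⟩⟩ takes Kai : e, giving ⟨⟨t,⟨e,e⟩⟩,⟨t,⟨t,t⟩⟩⟩.
At [never probably], probably : ⟨⟨t,e⟩,⟨e,⟨t,⟨e,e⟩⟩⟩⟩ takes never : ⟨t,e⟩, giving ⟨e,⟨t,⟨e,e⟩⟩⟩.
At [Paris [never probably]], [never probably] : ⟨e,⟨t,⟨e,e⟩⟩⟩ takes Paris : e, giving ⟨t,⟨e,e⟩⟩.
At [[Kai book] [Paris [never probably]]], [Kai book] : ⟨⟨t,⟨e,e⟩⟩,⟨t,⟨t,t⟩⟩⟩ takes [Paris [never probably]] : ⟨t,⟨e,e⟩⟩, giving ⟨t,⟨t,t⟩⟩.
At [[[Kai book] [Paris [never probably]]] dog]: neither ⟨t,⟨t,t⟩⟩ nor e can take the other as argument; the node is ill-typed.

no type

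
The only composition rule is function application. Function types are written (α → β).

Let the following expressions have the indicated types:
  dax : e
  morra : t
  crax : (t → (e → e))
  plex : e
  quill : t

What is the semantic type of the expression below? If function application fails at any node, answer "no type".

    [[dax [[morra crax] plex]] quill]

no type

[morra crax]: functor crax : (t → (e → e)), argument morra : t; result (e → e).
[[morra crax] plex]: functor [morra crax] : (e → e), argument plex : e; result e.
[dax [[morra crax] plex]]: e with e — neither is a function whose domain matches the other; composition fails here.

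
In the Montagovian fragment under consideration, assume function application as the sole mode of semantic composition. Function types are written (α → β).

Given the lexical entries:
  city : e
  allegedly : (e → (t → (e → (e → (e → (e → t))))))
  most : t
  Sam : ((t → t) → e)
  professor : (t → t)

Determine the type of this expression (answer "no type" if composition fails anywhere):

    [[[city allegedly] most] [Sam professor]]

[city allegedly]: allegedly is (e → (t → (e → (e → (e → (e → t)))))), city is e; result (t → (e → (e → (e → (e → t))))).
[[city allegedly] most]: [city allegedly] is (t → (e → (e → (e → (e → t))))), most is t; result (e → (e → (e → (e → t)))).
[Sam professor]: Sam is ((t → t) → e), professor is (t → t); result e.
[[[city allegedly] most] [Sam professor]]: [[city allegedly] most] is (e → (e → (e → (e → t)))), [Sam professor] is e; result (e → (e → (e → t))).

(e → (e → (e → t)))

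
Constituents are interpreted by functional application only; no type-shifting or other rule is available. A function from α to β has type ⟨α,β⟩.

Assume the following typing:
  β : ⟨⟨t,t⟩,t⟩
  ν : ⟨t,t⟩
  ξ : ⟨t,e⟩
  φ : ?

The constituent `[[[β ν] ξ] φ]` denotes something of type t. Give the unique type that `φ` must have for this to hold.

For [[[β ν] ξ] φ] to have type t with [[β ν] ξ] of type e, φ must be the function: φ : ⟨e,t⟩.

⟨e,t⟩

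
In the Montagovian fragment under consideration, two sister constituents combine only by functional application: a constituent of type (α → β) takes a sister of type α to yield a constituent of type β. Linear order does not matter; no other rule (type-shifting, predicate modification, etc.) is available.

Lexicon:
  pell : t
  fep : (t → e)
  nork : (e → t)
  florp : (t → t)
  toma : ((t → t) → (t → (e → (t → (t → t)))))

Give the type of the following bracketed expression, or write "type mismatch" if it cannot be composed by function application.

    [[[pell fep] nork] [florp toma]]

(e → (t → (t → t)))

[pell fep]: fep is (t → e), pell is t; result e.
[[pell fep] nork]: nork is (e → t), [pell fep] is e; result t.
[florp toma]: toma is ((t → t) → (t → (e → (t → (t → t))))), florp is (t → t); result (t → (e → (t → (t → t)))).
[[[pell fep] nork] [florp toma]]: [florp toma] is (t → (e → (t → (t → t)))), [[pell fep] nork] is t; result (e → (t → (t → t))).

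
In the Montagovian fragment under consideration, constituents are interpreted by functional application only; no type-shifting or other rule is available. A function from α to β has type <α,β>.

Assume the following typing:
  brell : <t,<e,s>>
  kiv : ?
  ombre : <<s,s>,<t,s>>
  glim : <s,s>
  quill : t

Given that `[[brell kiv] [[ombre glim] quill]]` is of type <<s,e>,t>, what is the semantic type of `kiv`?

<<t,<e,s>>,<s,<<s,e>,t>>>

[[brell kiv] [[ombre glim] quill]] must have type <<s,e>,t>. The sister [[ombre glim] quill] has type s; that is not a function onto <<s,e>,t>, so [brell kiv] must be the functor, of type <s,<<s,e>,t>>.
[brell kiv] must have type <s,<<s,e>,t>>. The sister brell has type <t,<e,s>>; that is not a function onto <s,<<s,e>,t>>, so kiv must be the functor, of type <<t,<e,s>>,<s,<<s,e>,t>>>.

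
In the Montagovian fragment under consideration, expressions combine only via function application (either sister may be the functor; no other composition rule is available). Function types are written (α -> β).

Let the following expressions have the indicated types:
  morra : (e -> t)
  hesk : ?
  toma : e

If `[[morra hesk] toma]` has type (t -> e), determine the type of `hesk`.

For [[morra hesk] toma] to have type (t -> e) with toma of type e, [morra hesk] must be the function: [morra hesk] : (e -> (t -> e)).
For [morra hesk] to have type (e -> (t -> e)) with morra of type (e -> t), hesk must be the function: hesk : ((e -> t) -> (e -> (t -> e))).

((e -> t) -> (e -> (t -> e)))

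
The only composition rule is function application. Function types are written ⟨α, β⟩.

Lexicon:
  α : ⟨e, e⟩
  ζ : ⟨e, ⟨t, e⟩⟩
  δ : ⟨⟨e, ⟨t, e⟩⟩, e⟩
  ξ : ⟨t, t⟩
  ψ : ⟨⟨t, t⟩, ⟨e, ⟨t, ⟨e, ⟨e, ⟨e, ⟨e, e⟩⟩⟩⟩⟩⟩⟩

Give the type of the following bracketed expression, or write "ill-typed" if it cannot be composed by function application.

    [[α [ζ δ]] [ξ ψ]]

[ζ δ]: δ is ⟨⟨e, ⟨t, e⟩⟩, e⟩, ζ is ⟨e, ⟨t, e⟩⟩; result e.
[α [ζ δ]]: α is ⟨e, e⟩, [ζ δ] is e; result e.
[ξ ψ]: ψ is ⟨⟨t, t⟩, ⟨e, ⟨t, ⟨e, ⟨e, ⟨e, ⟨e, e⟩⟩⟩⟩⟩⟩⟩, ξ is ⟨t, t⟩; result ⟨e, ⟨t, ⟨e, ⟨e, ⟨e, ⟨e, e⟩⟩⟩⟩⟩⟩.
[[α [ζ δ]] [ξ ψ]]: [ξ ψ] is ⟨e, ⟨t, ⟨e, ⟨e, ⟨e, ⟨e, e⟩⟩⟩⟩⟩⟩, [α [ζ δ]] is e; result ⟨t, ⟨e, ⟨e, ⟨e, ⟨e, e⟩⟩⟩⟩⟩.

⟨t, ⟨e, ⟨e, ⟨e, ⟨e, e⟩⟩⟩⟩⟩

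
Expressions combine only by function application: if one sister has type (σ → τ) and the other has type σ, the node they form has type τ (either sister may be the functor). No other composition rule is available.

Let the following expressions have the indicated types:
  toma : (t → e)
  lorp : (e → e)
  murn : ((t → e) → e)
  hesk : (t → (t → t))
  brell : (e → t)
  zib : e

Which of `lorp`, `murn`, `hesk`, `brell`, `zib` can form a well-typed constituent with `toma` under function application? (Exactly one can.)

murn

lorp : (e → e) — does not combine with toma.
murn — combines: murn : ((t → e) → e) takes toma : (t → e) as argument, giving e.
hesk : (t → (t → t)) — does not combine with toma.
brell : (e → t) — does not combine with toma.
zib : e — does not combine with toma.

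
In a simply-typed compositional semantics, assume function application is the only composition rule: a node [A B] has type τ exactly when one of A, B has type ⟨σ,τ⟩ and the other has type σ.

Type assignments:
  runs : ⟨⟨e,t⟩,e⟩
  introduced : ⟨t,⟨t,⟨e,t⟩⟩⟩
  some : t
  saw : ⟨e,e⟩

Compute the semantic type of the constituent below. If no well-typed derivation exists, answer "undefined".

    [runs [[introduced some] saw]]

undefined

[introduced some] — introduced of type ⟨t,⟨t,⟨e,t⟩⟩⟩ combines with some of type t: type ⟨t,⟨e,t⟩⟩.
[[introduced some] saw]: ⟨t,⟨e,t⟩⟩ and ⟨e,e⟩ cannot combine by function application — type clash.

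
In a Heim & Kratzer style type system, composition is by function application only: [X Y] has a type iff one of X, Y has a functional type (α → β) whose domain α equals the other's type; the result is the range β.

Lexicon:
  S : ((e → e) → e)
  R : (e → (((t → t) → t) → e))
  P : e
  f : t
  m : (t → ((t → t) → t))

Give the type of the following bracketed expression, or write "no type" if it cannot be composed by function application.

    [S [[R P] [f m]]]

no type

[R P] — R of type (e → (((t → t) → t) → e)) combines with P of type e: type (((t → t) → t) → e).
[f m] — m of type (t → ((t → t) → t)) combines with f of type t: type ((t → t) → t).
[[R P] [f m]] — [R P] of type (((t → t) → t) → e) combines with [f m] of type ((t → t) → t): type e.
[S [[R P] [f m]]]: ((e → e) → e) with e — neither is a function whose domain matches the other; composition fails here.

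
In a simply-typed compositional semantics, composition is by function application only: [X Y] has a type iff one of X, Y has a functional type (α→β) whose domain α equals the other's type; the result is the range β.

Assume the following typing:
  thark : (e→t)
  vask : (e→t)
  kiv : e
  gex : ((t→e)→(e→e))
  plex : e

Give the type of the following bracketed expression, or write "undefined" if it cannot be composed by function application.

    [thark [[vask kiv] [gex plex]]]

undefined

[vask kiv]: vask is (e→t), kiv is e; result t.
[gex plex]: ((t→e)→(e→e)) and e cannot combine by function application — type clash.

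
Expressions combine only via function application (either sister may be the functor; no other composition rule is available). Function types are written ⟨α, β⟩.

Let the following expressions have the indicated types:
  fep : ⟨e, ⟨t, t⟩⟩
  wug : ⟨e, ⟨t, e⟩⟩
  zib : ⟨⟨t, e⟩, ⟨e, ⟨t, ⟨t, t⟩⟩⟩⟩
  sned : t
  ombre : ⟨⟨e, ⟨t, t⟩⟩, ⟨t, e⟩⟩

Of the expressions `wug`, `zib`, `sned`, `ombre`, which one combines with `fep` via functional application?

wug : ⟨e, ⟨t, e⟩⟩ — no; fep wants e, and wug wants e.
zib : ⟨⟨t, e⟩, ⟨e, ⟨t, ⟨t, t⟩⟩⟩⟩ — no; fep wants e, and zib wants ⟨t, e⟩.
sned : t — no; fep wants e, and sned wants nothing (atomic).
ombre — combines: ombre : ⟨⟨e, ⟨t, t⟩⟩, ⟨t, e⟩⟩ takes fep : ⟨e, ⟨t, t⟩⟩ as argument, giving ⟨t, e⟩.

ombre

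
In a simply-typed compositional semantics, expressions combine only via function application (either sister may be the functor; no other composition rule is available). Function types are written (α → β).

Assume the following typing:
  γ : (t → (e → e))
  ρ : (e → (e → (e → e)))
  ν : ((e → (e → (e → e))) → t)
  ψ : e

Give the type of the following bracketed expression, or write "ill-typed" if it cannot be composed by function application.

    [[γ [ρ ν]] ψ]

e

[ρ ν]: ν is ((e → (e → (e → e))) → t), ρ is (e → (e → (e → e))); result t.
[γ [ρ ν]]: γ is (t → (e → e)), [ρ ν] is t; result (e → e).
[[γ [ρ ν]] ψ]: [γ [ρ ν]] is (e → e), ψ is e; result e.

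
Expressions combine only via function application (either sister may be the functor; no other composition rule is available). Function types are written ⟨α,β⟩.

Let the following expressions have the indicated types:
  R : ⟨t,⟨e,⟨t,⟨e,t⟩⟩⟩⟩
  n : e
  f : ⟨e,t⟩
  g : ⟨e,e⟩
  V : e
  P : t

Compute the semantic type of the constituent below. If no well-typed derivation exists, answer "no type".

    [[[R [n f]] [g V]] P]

[n f] — f of type ⟨e,t⟩ combines with n of type e: type t.
[R [n f]] — R of type ⟨t,⟨e,⟨t,⟨e,t⟩⟩⟩⟩ combines with [n f] of type t: type ⟨e,⟨t,⟨e,t⟩⟩⟩.
[g V] — g of type ⟨e,e⟩ combines with V of type e: type e.
[[R [n f]] [g V]] — [R [n f]] of type ⟨e,⟨t,⟨e,t⟩⟩⟩ combines with [g V] of type e: type ⟨t,⟨e,t⟩⟩.
[[[R [n f]] [g V]] P] — [[R [n f]] [g V]] of type ⟨t,⟨e,t⟩⟩ combines with P of type t: type ⟨e,t⟩.

⟨e,t⟩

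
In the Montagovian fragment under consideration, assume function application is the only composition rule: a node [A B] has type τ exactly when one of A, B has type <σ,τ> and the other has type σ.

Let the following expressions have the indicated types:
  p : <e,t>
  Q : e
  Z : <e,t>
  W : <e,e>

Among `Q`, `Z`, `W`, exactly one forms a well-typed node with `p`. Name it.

Q

Q — combines: p : <e,t> takes Q : e as argument, giving t.
Z : <e,t> — no; p wants e, and Z wants e.
W : <e,e> — no; p wants e, and W wants e.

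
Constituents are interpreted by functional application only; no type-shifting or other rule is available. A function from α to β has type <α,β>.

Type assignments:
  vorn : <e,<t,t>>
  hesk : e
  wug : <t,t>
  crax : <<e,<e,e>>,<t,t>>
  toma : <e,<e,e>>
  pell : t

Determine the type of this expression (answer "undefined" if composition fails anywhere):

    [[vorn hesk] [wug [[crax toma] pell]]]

t

[vorn hesk]: functor vorn : <e,<t,t>>, argument hesk : e; result <t,t>.
[crax toma]: functor crax : <<e,<e,e>>,<t,t>>, argument toma : <e,<e,e>>; result <t,t>.
[[crax toma] pell]: functor [crax toma] : <t,t>, argument pell : t; result t.
[wug [[crax toma] pell]]: functor wug : <t,t>, argument [[crax toma] pell] : t; result t.
[[vorn hesk] [wug [[crax toma] pell]]]: functor [vorn hesk] : <t,t>, argument [wug [[crax toma] pell]] : t; result t.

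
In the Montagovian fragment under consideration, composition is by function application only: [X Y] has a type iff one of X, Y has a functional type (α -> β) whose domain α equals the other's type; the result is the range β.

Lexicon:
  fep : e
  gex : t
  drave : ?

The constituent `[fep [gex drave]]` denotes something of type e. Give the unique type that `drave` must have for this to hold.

[fep [gex drave]] is required to be e. fep : e cannot yield e as functor, so [gex drave] : (e -> e).
[gex drave] is required to be (e -> e). gex : t cannot yield (e -> e) as functor, so drave : (t -> (e -> e)).

(t -> (e -> e))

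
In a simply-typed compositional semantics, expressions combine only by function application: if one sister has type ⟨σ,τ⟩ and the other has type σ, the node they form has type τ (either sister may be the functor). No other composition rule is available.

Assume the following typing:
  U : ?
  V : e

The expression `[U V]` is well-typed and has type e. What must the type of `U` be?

For [U V] to have type e with V of type e, U must be the function: U : ⟨e,e⟩.

⟨e,e⟩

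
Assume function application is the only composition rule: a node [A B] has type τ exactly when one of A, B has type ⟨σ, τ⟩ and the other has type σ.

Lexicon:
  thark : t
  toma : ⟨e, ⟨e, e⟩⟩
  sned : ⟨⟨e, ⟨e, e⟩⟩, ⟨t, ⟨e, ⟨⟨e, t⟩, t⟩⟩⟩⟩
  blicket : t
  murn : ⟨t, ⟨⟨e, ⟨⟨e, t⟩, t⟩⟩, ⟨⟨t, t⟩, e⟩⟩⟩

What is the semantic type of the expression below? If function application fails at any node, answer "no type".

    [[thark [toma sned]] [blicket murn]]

[toma sned] — sned of type ⟨⟨e, ⟨e, e⟩⟩, ⟨t, ⟨e, ⟨⟨e, t⟩, t⟩⟩⟩⟩ combines with toma of type ⟨e, ⟨e, e⟩⟩: type ⟨t, ⟨e, ⟨⟨e, t⟩, t⟩⟩⟩.
[thark [toma sned]] — [toma sned] of type ⟨t, ⟨e, ⟨⟨e, t⟩, t⟩⟩⟩ combines with thark of type t: type ⟨e, ⟨⟨e, t⟩, t⟩⟩.
[blicket murn] — murn of type ⟨t, ⟨⟨e, ⟨⟨e, t⟩, t⟩⟩, ⟨⟨t, t⟩, e⟩⟩⟩ combines with blicket of type t: type ⟨⟨e, ⟨⟨e, t⟩, t⟩⟩, ⟨⟨t, t⟩, e⟩⟩.
[[thark [toma sned]] [blicket murn]] — [blicket murn] of type ⟨⟨e, ⟨⟨e, t⟩, t⟩⟩, ⟨⟨t, t⟩, e⟩⟩ combines with [thark [toma sned]] of type ⟨e, ⟨⟨e, t⟩, t⟩⟩: type ⟨⟨t, t⟩, e⟩.

⟨⟨t, t⟩, e⟩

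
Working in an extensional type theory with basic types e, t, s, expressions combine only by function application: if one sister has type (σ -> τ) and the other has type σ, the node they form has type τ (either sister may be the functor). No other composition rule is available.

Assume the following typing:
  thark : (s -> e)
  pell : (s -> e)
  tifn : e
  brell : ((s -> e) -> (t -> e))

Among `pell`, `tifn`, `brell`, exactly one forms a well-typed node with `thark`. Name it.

pell : (s -> e) — no; thark wants s, and pell wants s.
tifn : e — no; thark wants s, and tifn wants nothing (atomic).
brell — combines: brell : ((s -> e) -> (t -> e)) takes thark : (s -> e) as argument, giving (t -> e).

brell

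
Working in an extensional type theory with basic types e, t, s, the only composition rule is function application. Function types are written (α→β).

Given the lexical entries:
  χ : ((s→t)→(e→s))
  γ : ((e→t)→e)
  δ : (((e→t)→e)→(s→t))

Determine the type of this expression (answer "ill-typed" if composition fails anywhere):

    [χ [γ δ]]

[γ δ]: δ is (((e→t)→e)→(s→t)), γ is ((e→t)→e); result (s→t).
[χ [γ δ]]: χ is ((s→t)→(e→s)), [γ δ] is (s→t); result (e→s).

(e→s)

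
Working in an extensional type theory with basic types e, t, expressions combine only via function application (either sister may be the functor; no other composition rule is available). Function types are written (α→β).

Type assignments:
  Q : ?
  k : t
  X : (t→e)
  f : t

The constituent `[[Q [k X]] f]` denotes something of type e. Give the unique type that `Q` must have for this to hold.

For [[Q [k X]] f] to have type e with f of type t, [Q [k X]] must be the function: [Q [k X]] : (t→e).
For [Q [k X]] to have type (t→e) with [k X] of type e, Q must be the function: Q : (e→(t→e)).

(e→(t→e))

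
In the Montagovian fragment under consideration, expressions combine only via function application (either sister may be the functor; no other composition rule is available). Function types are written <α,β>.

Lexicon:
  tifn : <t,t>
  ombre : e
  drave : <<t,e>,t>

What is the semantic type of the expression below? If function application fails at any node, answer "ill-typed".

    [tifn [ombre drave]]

[ombre drave]: e with <<t,e>,t> — neither is a function whose domain matches the other; composition fails here.

ill-typed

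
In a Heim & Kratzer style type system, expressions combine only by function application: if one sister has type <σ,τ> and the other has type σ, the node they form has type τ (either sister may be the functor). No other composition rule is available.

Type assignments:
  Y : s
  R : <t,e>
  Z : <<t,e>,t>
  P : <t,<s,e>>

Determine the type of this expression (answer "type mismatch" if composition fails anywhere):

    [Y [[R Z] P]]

[R Z]: functor Z : <<t,e>,t>, argument R : <t,e>; result t.
[[R Z] P]: functor P : <t,<s,e>>, argument [R Z] : t; result <s,e>.
[Y [[R Z] P]]: functor [[R Z] P] : <s,e>, argument Y : s; result e.

e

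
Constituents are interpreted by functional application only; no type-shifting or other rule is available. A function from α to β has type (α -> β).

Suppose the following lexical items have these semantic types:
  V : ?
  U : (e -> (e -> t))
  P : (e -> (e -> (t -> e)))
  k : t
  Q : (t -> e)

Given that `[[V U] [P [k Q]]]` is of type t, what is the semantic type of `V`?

((e -> (e -> t)) -> ((e -> (t -> e)) -> t))

[[V U] [P [k Q]]] must have type t. The sister [P [k Q]] has type (e -> (t -> e)); that is not a function onto t, so [V U] must be the functor, of type ((e -> (t -> e)) -> t).
[V U] must have type ((e -> (t -> e)) -> t). The sister U has type (e -> (e -> t)); that is not a function onto ((e -> (t -> e)) -> t), so V must be the functor, of type ((e -> (e -> t)) -> ((e -> (t -> e)) -> t)).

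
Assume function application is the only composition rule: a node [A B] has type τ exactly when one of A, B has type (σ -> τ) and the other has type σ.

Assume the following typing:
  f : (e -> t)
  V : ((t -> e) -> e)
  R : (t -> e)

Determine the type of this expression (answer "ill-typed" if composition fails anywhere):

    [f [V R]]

[V R]: V is ((t -> e) -> e), R is (t -> e); result e.
[f [V R]]: f is (e -> t), [V R] is e; result t.

t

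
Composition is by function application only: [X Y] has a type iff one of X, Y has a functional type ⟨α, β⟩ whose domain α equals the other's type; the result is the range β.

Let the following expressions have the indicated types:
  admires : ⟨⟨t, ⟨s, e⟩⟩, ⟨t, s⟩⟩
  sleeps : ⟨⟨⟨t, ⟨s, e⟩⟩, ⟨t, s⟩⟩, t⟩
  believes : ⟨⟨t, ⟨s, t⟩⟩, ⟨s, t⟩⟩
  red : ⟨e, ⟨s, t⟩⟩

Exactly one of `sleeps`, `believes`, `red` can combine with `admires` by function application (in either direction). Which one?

sleeps — combines: sleeps : ⟨⟨⟨t, ⟨s, e⟩⟩, ⟨t, s⟩⟩, t⟩ takes admires : ⟨⟨t, ⟨s, e⟩⟩, ⟨t, s⟩⟩ as argument, giving t.
believes : ⟨⟨t, ⟨s, t⟩⟩, ⟨s, t⟩⟩ — no; admires wants ⟨t, ⟨s, e⟩⟩, and believes wants ⟨t, ⟨s, t⟩⟩.
red : ⟨e, ⟨s, t⟩⟩ — no; admires wants ⟨t, ⟨s, e⟩⟩, and red wants e.

sleeps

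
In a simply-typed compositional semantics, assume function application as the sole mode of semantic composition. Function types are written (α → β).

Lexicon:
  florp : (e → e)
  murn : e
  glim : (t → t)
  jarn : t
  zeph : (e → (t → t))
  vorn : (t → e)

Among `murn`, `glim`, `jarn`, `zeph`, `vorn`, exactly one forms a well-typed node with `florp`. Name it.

murn

murn — combines: florp : (e → e) takes murn : e as argument, giving e.
glim : (t → t) — neither side's domain matches the other.
jarn : t — neither side's domain matches the other.
zeph : (e → (t → t)) — neither side's domain matches the other.
vorn : (t → e) — neither side's domain matches the other.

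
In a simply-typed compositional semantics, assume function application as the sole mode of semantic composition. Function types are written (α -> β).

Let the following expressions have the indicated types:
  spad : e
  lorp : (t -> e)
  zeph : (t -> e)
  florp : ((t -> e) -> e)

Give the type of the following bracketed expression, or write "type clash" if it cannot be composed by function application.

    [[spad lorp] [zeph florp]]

At [spad lorp]: neither e nor (t -> e) can take the other as argument; the node is ill-typed.

type clash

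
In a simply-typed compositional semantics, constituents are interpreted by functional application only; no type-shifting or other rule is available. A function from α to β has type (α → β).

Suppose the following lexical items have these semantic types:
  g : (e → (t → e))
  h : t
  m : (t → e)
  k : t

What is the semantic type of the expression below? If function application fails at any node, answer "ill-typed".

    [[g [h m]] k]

[h m]: (t → e) applied to t yields e.
[g [h m]]: (e → (t → e)) applied to e yields (t → e).
[[g [h m]] k]: (t → e) applied to t yields e.

e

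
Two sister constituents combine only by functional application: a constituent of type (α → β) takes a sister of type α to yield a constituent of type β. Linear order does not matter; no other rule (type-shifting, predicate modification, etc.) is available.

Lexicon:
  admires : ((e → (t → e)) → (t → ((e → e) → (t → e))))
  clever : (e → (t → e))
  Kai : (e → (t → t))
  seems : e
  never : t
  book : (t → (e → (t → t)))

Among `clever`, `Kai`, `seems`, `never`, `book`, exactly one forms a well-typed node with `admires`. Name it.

clever — combines: admires : ((e → (t → e)) → (t → ((e → e) → (t → e)))) takes clever : (e → (t → e)) as argument, giving (t → ((e → e) → (t → e))).
Kai : (e → (t → t)) — admires needs (e → (t → e)); Kai needs e; neither fits.
seems : e — admires needs (e → (t → e)); seems needs nothing (atomic); neither fits.
never : t — admires needs (e → (t → e)); never needs nothing (atomic); neither fits.
book : (t → (e → (t → t))) — admires needs (e → (t → e)); book needs t; neither fits.

clever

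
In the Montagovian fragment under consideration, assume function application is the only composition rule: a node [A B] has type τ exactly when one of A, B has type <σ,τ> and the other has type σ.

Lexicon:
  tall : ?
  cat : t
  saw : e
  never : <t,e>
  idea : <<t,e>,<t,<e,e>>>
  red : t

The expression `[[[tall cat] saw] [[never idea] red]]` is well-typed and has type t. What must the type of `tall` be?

At [[[tall cat] saw] [[never idea] red]] (required: t): [[never idea] red] is <e,e>, which is not a function with range t; hence [[tall cat] saw] is the functor — type <<e,e>,t>.
At [[tall cat] saw] (required: <<e,e>,t>): saw is e, which is not a function with range <<e,e>,t>; hence [tall cat] is the functor — type <e,<<e,e>,t>>.
At [tall cat] (required: <e,<<e,e>,t>>): cat is t, which is not a function with range <e,<<e,e>,t>>; hence tall is the functor — type <t,<e,<<e,e>,t>>>.

<t,<e,<<e,e>,t>>>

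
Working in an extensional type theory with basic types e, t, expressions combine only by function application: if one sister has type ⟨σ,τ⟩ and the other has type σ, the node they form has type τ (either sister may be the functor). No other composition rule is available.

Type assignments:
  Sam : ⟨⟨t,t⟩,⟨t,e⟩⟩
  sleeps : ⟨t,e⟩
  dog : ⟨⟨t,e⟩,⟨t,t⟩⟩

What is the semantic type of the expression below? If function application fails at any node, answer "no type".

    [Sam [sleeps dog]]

⟨t,e⟩

[sleeps dog]: functor dog : ⟨⟨t,e⟩,⟨t,t⟩⟩, argument sleeps : ⟨t,e⟩; result ⟨t,t⟩.
[Sam [sleeps dog]]: functor Sam : ⟨⟨t,t⟩,⟨t,e⟩⟩, argument [sleeps dog] : ⟨t,t⟩; result ⟨t,e⟩.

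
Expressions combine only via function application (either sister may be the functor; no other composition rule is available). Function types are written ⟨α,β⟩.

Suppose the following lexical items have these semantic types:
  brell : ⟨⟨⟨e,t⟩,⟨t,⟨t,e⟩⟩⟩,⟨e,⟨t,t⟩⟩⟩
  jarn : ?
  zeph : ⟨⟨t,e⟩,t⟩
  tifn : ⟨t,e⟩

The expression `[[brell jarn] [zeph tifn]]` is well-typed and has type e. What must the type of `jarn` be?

⟨⟨⟨⟨e,t⟩,⟨t,⟨t,e⟩⟩⟩,⟨e,⟨t,t⟩⟩⟩,⟨t,e⟩⟩

For [[brell jarn] [zeph tifn]] to have type e with [zeph tifn] of type t, [brell jarn] must be the function: [brell jarn] : ⟨t,e⟩.
For [brell jarn] to have type ⟨t,e⟩ with brell of type ⟨⟨⟨e,t⟩,⟨t,⟨t,e⟩⟩⟩,⟨e,⟨t,t⟩⟩⟩, jarn must be the function: jarn : ⟨⟨⟨⟨e,t⟩,⟨t,⟨t,e⟩⟩⟩,⟨e,⟨t,t⟩⟩⟩,⟨t,e⟩⟩.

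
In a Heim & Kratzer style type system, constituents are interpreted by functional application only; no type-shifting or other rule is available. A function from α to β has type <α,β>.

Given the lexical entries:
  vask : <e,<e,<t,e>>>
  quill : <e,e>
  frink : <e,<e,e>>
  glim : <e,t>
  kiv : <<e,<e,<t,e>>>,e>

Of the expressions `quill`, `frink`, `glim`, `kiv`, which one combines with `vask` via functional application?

quill : <e,e> — vask needs e; quill needs e; neither fits.
frink : <e,<e,e>> — vask needs e; frink needs e; neither fits.
glim : <e,t> — vask needs e; glim needs e; neither fits.
kiv — combines: kiv : <<e,<e,<t,e>>>,e> takes vask : <e,<e,<t,e>>> as argument, giving e.

kiv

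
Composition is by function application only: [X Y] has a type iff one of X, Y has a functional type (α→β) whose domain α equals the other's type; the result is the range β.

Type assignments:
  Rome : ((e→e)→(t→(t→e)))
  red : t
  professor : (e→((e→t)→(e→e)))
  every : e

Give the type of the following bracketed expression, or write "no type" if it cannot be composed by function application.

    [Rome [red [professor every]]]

[professor every]: (e→((e→t)→(e→e))) applied to e yields ((e→t)→(e→e)).
At [red [professor every]]: neither t nor ((e→t)→(e→e)) can take the other as argument; the node is ill-typed.

no type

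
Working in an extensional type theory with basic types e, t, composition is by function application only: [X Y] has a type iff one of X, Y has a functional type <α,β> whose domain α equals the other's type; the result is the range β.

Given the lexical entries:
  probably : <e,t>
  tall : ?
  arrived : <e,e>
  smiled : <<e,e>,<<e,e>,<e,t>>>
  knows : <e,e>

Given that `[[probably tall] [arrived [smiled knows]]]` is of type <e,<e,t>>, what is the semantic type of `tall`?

<<e,t>,<<e,t>,<e,<e,t>>>>

At [[probably tall] [arrived [smiled knows]]] (required: <e,<e,t>>): [arrived [smiled knows]] is <e,t>, which is not a function with range <e,<e,t>>; hence [probably tall] is the functor — type <<e,t>,<e,<e,t>>>.
At [probably tall] (required: <<e,t>,<e,<e,t>>>): probably is <e,t>, which is not a function with range <<e,t>,<e,<e,t>>>; hence tall is the functor — type <<e,t>,<<e,t>,<e,<e,t>>>>.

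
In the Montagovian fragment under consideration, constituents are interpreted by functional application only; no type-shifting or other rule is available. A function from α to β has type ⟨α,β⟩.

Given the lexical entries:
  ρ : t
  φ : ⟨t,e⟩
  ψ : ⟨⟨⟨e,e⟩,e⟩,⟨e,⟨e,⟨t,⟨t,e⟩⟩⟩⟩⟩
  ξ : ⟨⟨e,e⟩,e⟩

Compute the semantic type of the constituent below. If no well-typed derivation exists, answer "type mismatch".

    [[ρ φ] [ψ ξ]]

[ρ φ]: ⟨t,e⟩ applied to t yields e.
[ψ ξ]: ⟨⟨⟨e,e⟩,e⟩,⟨e,⟨e,⟨t,⟨t,e⟩⟩⟩⟩⟩ applied to ⟨⟨e,e⟩,e⟩ yields ⟨e,⟨e,⟨t,⟨t,e⟩⟩⟩⟩.
[[ρ φ] [ψ ξ]]: ⟨e,⟨e,⟨t,⟨t,e⟩⟩⟩⟩ applied to e yields ⟨e,⟨t,⟨t,e⟩⟩⟩.

⟨e,⟨t,⟨t,e⟩⟩⟩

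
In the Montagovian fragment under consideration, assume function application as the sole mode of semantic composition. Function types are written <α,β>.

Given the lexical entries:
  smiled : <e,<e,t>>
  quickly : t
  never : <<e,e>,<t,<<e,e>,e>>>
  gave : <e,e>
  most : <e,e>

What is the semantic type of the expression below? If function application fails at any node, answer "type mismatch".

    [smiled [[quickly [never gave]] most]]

<e,t>

[never gave]: functor never : <<e,e>,<t,<<e,e>,e>>>, argument gave : <e,e>; result <t,<<e,e>,e>>.
[quickly [never gave]]: functor [never gave] : <t,<<e,e>,e>>, argument quickly : t; result <<e,e>,e>.
[[quickly [never gave]] most]: functor [quickly [never gave]] : <<e,e>,e>, argument most : <e,e>; result e.
[smiled [[quickly [never gave]] most]]: functor smiled : <e,<e,t>>, argument [[quickly [never gave]] most] : e; result <e,t>.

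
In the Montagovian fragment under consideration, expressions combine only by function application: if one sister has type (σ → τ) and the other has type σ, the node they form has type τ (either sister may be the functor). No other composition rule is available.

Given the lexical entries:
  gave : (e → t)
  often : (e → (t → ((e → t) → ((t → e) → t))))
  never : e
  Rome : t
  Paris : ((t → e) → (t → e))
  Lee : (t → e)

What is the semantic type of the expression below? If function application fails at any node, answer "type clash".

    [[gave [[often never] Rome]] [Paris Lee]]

t

At [often never], often : (e → (t → ((e → t) → ((t → e) → t)))) takes never : e, giving (t → ((e → t) → ((t → e) → t))).
At [[often never] Rome], [often never] : (t → ((e → t) → ((t → e) → t))) takes Rome : t, giving ((e → t) → ((t → e) → t)).
At [gave [[often never] Rome]], [[often never] Rome] : ((e → t) → ((t → e) → t)) takes gave : (e → t), giving ((t → e) → t).
At [Paris Lee], Paris : ((t → e) → (t → e)) takes Lee : (t → e), giving (t → e).
At [[gave [[often never] Rome]] [Paris Lee]], [gave [[often never] Rome]] : ((t → e) → t) takes [Paris Lee] : (t → e), giving t.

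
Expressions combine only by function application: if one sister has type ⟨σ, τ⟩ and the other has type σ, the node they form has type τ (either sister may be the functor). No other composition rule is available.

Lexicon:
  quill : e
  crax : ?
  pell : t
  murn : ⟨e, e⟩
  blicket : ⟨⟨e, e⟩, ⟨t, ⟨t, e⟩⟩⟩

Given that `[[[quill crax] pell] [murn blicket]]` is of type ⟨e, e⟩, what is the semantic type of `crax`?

For [[[quill crax] pell] [murn blicket]] to have type ⟨e, e⟩ with [murn blicket] of type ⟨t, ⟨t, e⟩⟩, [[quill crax] pell] must be the function: [[quill crax] pell] : ⟨⟨t, ⟨t, e⟩⟩, ⟨e, e⟩⟩.
For [[quill crax] pell] to have type ⟨⟨t, ⟨t, e⟩⟩, ⟨e, e⟩⟩ with pell of type t, [quill crax] must be the function: [quill crax] : ⟨t, ⟨⟨t, ⟨t, e⟩⟩, ⟨e, e⟩⟩⟩.
For [quill crax] to have type ⟨t, ⟨⟨t, ⟨t, e⟩⟩, ⟨e, e⟩⟩⟩ with quill of type e, crax must be the function: crax : ⟨e, ⟨t, ⟨⟨t, ⟨t, e⟩⟩, ⟨e, e⟩⟩⟩⟩.

⟨e, ⟨t, ⟨⟨t, ⟨t, e⟩⟩, ⟨e, e⟩⟩⟩⟩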